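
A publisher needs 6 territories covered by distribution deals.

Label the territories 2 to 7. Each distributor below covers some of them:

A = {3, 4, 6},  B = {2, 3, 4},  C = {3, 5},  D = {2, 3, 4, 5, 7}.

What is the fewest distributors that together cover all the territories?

2

A and D together: A ∪ D = {2, 3, 4, 5, 6, 7} — every territory is covered.
No single distributor has all 6 territories (the largest, D, has 5), so 2 is optimal.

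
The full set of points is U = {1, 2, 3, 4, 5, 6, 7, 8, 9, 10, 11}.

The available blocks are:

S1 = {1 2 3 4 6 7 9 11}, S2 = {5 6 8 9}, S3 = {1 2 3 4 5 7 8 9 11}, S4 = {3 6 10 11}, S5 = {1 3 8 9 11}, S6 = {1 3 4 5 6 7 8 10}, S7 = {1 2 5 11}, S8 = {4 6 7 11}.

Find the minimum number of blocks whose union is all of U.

2

S1 and S6 cover everything between them: the union {1, 2, 3, 4, 5, 6, 7, 8, 9, 10, 11} is all of U.
No single block has all 11 points (the largest, S3, has 9), so 2 is optimal.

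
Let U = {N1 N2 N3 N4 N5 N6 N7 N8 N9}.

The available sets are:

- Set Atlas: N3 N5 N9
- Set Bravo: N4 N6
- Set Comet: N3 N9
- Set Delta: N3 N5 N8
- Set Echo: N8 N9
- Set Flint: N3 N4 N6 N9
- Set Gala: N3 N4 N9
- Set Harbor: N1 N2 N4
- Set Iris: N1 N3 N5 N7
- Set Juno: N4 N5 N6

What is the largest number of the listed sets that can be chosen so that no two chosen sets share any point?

3

Bravo, Echo, Iris are pairwise disjoint (Bravo={N4,N6}; Echo={N8,N9}; Iris={N1,N3,N5,N7}).
Every remaining set overlaps one of these, and no 4 of the listed sets are pairwise disjoint, so 3 is the maximum.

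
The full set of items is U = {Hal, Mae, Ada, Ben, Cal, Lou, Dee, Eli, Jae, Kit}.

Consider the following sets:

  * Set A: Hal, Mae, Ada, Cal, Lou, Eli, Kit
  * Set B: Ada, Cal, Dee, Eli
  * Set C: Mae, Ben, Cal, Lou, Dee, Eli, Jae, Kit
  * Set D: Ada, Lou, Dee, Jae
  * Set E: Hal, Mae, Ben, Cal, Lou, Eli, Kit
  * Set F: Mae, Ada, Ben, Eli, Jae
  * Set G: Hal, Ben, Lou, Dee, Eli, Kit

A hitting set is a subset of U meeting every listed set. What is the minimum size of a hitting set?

H = {Eli, Jae} meets every set (each contains at least one member of H), and |H| = 2.
No single item lies in every set, so at least 2 are needed and 2 is optimal.

2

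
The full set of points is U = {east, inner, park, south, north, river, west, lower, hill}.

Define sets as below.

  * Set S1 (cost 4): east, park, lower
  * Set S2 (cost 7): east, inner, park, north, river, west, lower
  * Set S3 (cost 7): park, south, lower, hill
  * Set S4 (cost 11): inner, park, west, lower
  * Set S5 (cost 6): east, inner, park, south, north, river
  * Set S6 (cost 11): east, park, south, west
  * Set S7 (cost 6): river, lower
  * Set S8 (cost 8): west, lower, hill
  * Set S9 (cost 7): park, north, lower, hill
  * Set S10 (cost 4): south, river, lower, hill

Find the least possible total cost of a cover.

S2, S10 together cover every point (S2 ∪ S10 = {east, inner, park, south, north, river, west, lower, hill}); total cost 7 + 4 = 11.
No covering selection has total cost below 11.

11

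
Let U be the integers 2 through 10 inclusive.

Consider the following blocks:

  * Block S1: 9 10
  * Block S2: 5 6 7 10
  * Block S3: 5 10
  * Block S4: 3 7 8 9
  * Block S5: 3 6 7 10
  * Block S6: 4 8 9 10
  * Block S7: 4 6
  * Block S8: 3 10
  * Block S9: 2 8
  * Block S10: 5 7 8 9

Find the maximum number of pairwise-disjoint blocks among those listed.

3

S1, S7, S9 are pairwise disjoint (S1={9,10}; S7={4,6}; S9={2,8}).
Every remaining block overlaps one of these, and no 4 of the listed blocks are pairwise disjoint, so 3 is the maximum.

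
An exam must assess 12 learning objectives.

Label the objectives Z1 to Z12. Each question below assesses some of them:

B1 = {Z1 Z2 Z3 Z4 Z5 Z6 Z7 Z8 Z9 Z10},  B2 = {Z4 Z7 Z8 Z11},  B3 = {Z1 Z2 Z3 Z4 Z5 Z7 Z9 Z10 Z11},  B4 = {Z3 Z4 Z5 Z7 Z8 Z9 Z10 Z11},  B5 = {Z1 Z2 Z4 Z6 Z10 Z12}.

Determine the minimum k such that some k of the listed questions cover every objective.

2

Take {B4, B5}. Their union is {Z1, Z2, Z3, Z4, Z5, Z6, Z7, Z8, Z9, Z10, Z11, Z12}, which is all 12 objectives.
No single question has all 12 objectives (the largest, B1, has 10), so 2 is optimal.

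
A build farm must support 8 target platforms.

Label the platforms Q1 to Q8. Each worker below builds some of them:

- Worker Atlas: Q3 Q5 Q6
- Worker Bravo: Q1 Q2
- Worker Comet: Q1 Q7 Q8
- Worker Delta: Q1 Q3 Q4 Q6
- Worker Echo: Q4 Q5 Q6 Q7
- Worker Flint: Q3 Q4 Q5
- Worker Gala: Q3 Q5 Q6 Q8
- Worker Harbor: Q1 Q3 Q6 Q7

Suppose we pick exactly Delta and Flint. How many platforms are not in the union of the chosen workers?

Union of Delta, Flint = {Q1, Q3, Q4, Q5, Q6}.
Not covered: Q2, Q7, Q8 — 3 platforms.

3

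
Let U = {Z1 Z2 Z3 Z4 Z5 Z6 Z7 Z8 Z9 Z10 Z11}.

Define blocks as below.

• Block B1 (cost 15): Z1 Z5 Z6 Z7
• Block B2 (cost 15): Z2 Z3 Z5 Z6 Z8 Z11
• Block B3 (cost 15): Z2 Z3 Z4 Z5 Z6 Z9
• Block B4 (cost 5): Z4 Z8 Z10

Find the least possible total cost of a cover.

B1, B2, B3, B4 together cover every point (B1 ∪ B2 ∪ B3 ∪ B4 = {Z1, Z2, Z3, Z4, Z5, Z6, Z7, Z8, Z9, Z10, Z11}); total cost 15 + 15 + 15 + 5 = 50.
No covering selection has total cost below 50.

50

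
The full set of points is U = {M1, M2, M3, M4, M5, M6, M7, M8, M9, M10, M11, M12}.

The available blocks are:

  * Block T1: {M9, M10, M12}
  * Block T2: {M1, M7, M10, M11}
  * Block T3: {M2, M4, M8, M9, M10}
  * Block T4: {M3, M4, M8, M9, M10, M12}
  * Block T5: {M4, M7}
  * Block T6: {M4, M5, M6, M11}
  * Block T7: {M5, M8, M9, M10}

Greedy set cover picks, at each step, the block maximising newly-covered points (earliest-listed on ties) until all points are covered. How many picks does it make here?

Greedy: pick T4 (covers 6 new) → pick T2 (covers 3 new) → pick T6 (covers 2 new) → pick T3 (covers 1 new). Total picks: 4.

4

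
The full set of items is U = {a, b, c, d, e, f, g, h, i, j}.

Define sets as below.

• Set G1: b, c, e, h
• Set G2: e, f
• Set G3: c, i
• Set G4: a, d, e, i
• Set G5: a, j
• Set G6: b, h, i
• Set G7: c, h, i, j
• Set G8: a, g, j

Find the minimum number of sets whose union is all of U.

4

Take {G1, G2, G4, G8}. Their union is {a, b, c, d, e, f, g, h, i, j}, which is all 10 items.
No 3 of the 8 sets cover everything (all 56 combinations miss at least one item), so 4 is optimal.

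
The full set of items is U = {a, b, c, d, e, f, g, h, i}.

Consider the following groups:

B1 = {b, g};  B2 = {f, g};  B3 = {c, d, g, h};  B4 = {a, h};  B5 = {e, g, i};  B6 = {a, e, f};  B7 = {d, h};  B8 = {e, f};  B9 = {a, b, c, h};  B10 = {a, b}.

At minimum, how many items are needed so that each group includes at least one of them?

Take T = {b, e, f, h}. Each listed group contains at least one of these, so T is a hitting set of size 4.
No choice of 3 items meets every group, so 4 is the minimum.

4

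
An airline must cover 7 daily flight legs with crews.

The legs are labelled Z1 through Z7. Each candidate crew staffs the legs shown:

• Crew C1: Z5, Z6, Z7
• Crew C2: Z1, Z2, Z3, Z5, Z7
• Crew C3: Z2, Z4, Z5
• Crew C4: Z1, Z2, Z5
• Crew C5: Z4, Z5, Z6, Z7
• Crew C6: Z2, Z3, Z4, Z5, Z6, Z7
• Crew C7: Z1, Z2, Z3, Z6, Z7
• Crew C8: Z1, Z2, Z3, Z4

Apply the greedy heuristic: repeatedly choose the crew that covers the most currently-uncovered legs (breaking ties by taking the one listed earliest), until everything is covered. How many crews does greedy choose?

Greedy: pick C6 (covers 6 new) → pick C2 (covers 1 new). Total picks: 2.

2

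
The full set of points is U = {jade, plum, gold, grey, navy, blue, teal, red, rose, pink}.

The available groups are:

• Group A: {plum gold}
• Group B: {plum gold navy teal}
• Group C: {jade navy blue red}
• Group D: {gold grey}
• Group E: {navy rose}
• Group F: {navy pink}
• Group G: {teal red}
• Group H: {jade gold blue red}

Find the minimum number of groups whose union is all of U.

5

Take {B, D, E, F, H}. Their union is {jade, plum, gold, grey, navy, blue, teal, red, rose, pink}, which is all 10 points.
No 4 of the 8 groups cover everything (all 70 combinations miss at least one point), so 5 is optimal.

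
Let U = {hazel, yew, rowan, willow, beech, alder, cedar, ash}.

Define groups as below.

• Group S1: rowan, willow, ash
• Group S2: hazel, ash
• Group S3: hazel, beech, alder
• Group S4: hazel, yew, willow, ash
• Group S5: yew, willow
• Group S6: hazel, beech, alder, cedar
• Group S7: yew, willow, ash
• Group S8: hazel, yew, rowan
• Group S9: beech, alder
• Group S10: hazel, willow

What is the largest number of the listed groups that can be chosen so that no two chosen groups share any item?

S2, S5, S9 are pairwise disjoint (S2={hazel,ash}; S5={yew,willow}; S9={beech,alder}).
Every remaining group overlaps one of these, and no 4 of the listed groups are pairwise disjoint, so 3 is the maximum.

3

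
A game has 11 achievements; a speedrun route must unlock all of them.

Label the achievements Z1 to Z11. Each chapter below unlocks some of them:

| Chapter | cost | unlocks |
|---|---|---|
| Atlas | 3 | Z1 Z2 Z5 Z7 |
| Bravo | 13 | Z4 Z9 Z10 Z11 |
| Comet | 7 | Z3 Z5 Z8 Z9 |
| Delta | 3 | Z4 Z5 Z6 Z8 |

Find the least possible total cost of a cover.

26

Atlas, Bravo, Comet, Delta together cover every achievement (Atlas ∪ Bravo ∪ Comet ∪ Delta = {Z1, Z2, Z3, Z4, Z5, Z6, Z7, Z8, Z9, Z10, Z11}); total cost 3 + 13 + 7 + 3 = 26.
No covering selection has total cost below 26.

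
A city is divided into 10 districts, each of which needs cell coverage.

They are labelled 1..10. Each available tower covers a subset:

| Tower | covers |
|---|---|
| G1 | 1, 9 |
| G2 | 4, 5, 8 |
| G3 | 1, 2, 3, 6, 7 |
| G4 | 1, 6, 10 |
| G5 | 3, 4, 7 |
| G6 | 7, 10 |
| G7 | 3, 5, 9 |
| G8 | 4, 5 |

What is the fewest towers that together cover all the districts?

4

G1 and G2 and G3 and G6 together: G1 ∪ G2 ∪ G3 ∪ G6 = {1, 2, 3, 4, 5, 6, 7, 8, 9, 10} — every district is covered.
No 3 of the 8 towers cover everything (all 56 combinations miss at least one district), so 4 is optimal.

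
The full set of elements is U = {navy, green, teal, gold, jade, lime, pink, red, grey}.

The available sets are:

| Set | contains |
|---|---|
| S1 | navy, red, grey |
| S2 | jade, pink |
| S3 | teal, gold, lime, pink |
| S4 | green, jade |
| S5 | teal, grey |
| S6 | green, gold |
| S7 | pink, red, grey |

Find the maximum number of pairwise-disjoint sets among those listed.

S1, S2, S6 are pairwise disjoint (S1={navy,red,grey}; S2={jade,pink}; S6={green,gold}).
Every remaining set overlaps one of these, and no 4 of the listed sets are pairwise disjoint, so 3 is the maximum.

3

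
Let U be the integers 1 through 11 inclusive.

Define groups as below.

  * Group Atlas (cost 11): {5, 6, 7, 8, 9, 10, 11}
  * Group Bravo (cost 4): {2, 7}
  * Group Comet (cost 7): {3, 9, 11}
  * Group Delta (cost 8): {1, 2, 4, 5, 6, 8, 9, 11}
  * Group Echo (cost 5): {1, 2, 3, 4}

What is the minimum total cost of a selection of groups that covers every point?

Atlas, Echo together cover every point (Atlas ∪ Echo = {1, 2, 3, 4, 5, 6, 7, 8, 9, 10, 11}); total cost 11 + 5 = 16.
The greedy pick Delta, Bravo, Echo, Atlas costs 28; no covering selection beats 16.

16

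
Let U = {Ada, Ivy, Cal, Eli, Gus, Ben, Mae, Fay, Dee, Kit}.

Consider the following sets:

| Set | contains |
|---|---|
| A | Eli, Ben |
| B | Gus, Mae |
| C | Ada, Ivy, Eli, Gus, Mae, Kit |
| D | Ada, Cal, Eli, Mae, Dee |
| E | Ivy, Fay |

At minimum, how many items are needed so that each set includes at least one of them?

3

The 3 items {Eli, Mae, Fay} hit every set.
The sets A, B, E are pairwise disjoint, so any hitting set needs a separate item for each — at least 3. Hence 3 is optimal.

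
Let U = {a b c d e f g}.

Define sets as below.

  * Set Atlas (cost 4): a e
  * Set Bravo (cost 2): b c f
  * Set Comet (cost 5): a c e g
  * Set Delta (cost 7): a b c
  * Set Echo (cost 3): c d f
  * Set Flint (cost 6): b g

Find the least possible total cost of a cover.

10

Bravo, Comet, Echo together cover every item (Bravo ∪ Comet ∪ Echo = {a, b, c, d, e, f, g}); total cost 2 + 5 + 3 = 10.
No covering selection has total cost below 10.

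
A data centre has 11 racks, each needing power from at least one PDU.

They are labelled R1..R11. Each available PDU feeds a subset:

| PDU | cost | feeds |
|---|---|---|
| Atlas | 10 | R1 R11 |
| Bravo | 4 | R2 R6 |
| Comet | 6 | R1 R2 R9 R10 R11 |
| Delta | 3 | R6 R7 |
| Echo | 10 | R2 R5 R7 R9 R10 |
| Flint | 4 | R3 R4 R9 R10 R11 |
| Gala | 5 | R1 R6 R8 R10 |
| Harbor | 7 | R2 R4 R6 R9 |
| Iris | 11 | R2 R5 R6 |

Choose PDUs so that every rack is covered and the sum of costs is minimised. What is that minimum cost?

19

Echo, Flint, Gala together cover every rack (Echo ∪ Flint ∪ Gala = {R1, R2, R3, R4, R5, R6, R7, R8, R9, R10, R11}); total cost 10 + 4 + 5 = 19.
The greedy pick Flint, Delta, Gala, Bravo, Echo costs 26; no covering selection beats 19.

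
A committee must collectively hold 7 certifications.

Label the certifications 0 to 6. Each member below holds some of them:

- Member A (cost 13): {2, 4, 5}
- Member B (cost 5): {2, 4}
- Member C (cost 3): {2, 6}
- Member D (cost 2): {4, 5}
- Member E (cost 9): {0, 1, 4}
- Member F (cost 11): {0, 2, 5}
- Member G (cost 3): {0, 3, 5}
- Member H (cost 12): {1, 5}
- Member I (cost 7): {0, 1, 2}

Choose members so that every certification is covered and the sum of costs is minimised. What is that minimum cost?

C, D, G, I together cover every certification (C ∪ D ∪ G ∪ I = {0, 1, 2, 3, 4, 5, 6}); total cost 3 + 2 + 3 + 7 = 15.
No covering selection has total cost below 15.

15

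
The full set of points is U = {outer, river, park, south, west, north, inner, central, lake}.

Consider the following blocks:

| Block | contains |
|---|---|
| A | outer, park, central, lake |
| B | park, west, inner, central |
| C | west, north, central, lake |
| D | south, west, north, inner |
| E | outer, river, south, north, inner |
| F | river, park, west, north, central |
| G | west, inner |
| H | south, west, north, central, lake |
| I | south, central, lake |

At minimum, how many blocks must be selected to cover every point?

3

Take {E, F, H}. Their union is {outer, river, park, south, west, north, inner, central, lake}, which is all 9 points.
No 2 of the 9 blocks cover everything (all 36 combinations miss at least one point), so 3 is optimal.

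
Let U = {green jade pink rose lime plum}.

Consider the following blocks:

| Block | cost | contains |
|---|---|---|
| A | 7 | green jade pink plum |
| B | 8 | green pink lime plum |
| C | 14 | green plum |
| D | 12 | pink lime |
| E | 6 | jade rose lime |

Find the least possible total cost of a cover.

13

A, E together cover every item (A ∪ E = {green, jade, pink, rose, lime, plum}); total cost 7 + 6 = 13.
No covering selection has total cost below 13.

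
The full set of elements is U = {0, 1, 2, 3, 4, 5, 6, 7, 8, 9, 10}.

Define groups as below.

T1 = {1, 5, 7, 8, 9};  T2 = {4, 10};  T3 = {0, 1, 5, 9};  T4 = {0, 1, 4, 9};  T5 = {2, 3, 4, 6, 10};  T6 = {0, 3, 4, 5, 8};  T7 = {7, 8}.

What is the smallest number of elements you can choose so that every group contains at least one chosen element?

H = {0, 7, 10} meets every group (each contains at least one member of H), and |H| = 3.
The groups T3, T5, T7 are pairwise disjoint, so any hitting set needs a separate element for each — at least 3. Hence 3 is optimal.

3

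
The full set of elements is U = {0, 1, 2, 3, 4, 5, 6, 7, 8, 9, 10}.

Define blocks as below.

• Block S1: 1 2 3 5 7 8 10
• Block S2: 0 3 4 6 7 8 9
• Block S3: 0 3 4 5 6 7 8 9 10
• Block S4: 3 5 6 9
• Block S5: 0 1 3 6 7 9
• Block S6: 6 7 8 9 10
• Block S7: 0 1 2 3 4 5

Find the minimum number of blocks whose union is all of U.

Take {S6, S7}. Their union is {0, 1, 2, 3, 4, 5, 6, 7, 8, 9, 10}, which is all 11 elements.
No single block has all 11 elements (the largest, S3, has 9), so 2 is optimal.

2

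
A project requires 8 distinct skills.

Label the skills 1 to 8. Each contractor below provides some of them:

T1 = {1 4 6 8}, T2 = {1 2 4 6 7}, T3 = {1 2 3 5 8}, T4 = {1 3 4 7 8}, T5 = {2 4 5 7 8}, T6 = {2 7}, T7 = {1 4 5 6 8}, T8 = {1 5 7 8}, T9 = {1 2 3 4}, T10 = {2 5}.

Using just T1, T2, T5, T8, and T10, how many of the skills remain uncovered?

Union of T1, T2, T5, T8, T10 = {1, 2, 4, 5, 6, 7, 8}.
Not covered: 3 — 1 skill.

1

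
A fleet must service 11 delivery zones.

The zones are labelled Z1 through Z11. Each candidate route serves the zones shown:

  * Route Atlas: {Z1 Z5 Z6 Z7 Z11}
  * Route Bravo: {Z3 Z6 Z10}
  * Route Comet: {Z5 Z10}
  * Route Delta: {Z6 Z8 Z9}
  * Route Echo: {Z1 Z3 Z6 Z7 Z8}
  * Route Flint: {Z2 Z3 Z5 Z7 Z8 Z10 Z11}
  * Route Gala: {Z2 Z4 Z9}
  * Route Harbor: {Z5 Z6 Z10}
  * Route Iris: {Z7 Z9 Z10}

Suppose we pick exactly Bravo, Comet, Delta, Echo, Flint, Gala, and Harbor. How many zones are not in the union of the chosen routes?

0

Union of Bravo, Comet, Delta, Echo, Flint, Gala, Harbor = {Z1, Z2, Z3, Z4, Z5, Z6, Z7, Z8, Z9, Z10, Z11} — that's every zone, so 0 are uncovered.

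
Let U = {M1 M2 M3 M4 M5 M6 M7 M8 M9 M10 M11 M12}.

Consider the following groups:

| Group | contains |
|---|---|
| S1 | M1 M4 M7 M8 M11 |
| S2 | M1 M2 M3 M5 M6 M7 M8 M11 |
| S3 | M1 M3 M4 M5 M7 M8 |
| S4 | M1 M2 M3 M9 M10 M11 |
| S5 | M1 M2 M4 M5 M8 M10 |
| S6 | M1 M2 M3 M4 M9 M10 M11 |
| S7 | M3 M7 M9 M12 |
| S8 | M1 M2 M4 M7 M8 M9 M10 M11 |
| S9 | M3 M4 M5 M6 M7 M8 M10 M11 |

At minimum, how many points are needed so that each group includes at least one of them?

H = {M8, M9} meets every group (each contains at least one member of H), and |H| = 2.
The groups S5, S7 are pairwise disjoint, so any hitting set needs a separate point for each — at least 2. Hence 2 is optimal.

2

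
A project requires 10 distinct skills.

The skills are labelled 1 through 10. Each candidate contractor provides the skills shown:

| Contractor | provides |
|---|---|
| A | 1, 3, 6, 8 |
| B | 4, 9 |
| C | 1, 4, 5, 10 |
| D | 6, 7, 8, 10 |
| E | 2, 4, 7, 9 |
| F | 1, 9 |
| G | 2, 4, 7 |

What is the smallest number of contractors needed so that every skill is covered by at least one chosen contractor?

3

A and C and E together: A ∪ C ∪ E = {1, 2, 3, 4, 5, 6, 7, 8, 9, 10} — every skill is covered.
Each contractor has at most 4 skills, and 2·4 = 8 < 10 — so at least 3 contractors are needed, and 3 is optimal.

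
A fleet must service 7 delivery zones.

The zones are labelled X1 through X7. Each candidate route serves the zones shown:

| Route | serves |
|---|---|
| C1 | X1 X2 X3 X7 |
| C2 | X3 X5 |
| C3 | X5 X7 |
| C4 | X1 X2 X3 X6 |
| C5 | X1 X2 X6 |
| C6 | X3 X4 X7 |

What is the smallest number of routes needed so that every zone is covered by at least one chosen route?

3

Take {C2, C5, C6}. Their union is {X1, X2, X3, X4, X5, X6, X7}, which is all 7 zones.
Only C6 contains X4, so C6 is forced; the remaining 4 zones need at least 2 more routes (each remaining route adds at most 3) — so at least 3 routes are needed, and 3 is optimal.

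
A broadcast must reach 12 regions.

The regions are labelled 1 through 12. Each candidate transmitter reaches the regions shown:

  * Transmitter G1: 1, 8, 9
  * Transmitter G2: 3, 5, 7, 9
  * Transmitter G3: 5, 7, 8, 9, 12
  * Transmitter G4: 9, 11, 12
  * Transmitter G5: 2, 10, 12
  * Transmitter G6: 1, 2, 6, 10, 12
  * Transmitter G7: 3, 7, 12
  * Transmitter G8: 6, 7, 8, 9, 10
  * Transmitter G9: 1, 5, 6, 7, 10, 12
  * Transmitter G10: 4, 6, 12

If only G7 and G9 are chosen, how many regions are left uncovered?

5

Union of G7, G9 = {1, 3, 5, 6, 7, 10, 12}.
Not covered: 2, 4, 8, 9, 11 — 5 regions.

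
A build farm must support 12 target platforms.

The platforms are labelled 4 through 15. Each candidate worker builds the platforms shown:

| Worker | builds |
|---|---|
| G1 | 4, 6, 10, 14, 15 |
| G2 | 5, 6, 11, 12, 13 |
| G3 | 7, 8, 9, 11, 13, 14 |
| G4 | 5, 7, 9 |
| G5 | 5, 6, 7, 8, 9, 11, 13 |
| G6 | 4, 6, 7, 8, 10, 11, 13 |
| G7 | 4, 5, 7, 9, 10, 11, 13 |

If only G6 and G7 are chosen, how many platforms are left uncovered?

Union of G6, G7 = {4, 5, 6, 7, 8, 9, 10, 11, 13}.
Not covered: 12, 14, 15 — 3 platforms.

3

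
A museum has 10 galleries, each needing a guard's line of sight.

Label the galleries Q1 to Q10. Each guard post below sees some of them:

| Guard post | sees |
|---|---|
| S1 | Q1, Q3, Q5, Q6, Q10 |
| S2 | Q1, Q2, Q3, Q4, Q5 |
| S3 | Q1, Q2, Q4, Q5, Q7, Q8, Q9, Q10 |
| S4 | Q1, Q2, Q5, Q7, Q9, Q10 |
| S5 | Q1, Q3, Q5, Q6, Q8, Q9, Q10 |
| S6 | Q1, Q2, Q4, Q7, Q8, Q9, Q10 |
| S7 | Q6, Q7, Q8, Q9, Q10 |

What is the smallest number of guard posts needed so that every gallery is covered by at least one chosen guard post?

S3 and S5 together: S3 ∪ S5 = {Q1, Q2, Q3, Q4, Q5, Q6, Q7, Q8, Q9, Q10} — every gallery is covered.
No single guard post has all 10 galleries (the largest, S3, has 8), so 2 is optimal.

2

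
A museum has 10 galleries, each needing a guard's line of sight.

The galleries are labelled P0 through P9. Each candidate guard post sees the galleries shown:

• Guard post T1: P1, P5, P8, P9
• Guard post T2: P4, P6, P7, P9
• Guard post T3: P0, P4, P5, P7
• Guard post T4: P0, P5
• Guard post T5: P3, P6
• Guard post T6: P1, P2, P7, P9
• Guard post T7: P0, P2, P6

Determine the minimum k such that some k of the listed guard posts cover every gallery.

4

T1 and T2 and T5 and T7 together: T1 ∪ T2 ∪ T5 ∪ T7 = {P0, P1, P2, P3, P4, P5, P6, P7, P8, P9} — every gallery is covered.
No 3 of the 7 guard posts cover everything (all 35 combinations miss at least one gallery), so 4 is optimal.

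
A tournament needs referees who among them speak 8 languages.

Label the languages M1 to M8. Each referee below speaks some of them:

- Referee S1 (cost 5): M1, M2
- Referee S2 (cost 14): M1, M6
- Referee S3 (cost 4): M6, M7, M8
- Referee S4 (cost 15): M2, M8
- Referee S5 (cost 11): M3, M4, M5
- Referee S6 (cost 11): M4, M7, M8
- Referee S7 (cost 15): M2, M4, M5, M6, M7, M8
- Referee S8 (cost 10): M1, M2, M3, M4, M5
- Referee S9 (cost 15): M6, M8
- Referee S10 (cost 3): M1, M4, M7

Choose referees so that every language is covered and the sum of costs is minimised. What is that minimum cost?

S3, S8 together cover every language (S3 ∪ S8 = {M1, M2, M3, M4, M5, M6, M7, M8}); total cost 4 + 10 = 14.
The greedy pick S10, S3, S8 costs 17; no covering selection beats 14.

14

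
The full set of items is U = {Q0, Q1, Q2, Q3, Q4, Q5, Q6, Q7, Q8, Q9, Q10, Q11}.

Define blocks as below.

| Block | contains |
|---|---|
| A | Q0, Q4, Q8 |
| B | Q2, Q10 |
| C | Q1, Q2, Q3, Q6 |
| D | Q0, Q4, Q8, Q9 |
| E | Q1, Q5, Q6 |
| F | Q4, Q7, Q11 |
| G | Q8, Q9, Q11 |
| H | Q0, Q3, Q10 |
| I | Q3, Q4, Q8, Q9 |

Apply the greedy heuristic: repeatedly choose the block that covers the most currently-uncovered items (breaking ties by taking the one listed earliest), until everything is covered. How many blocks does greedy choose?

Greedy: pick C (covers 4 new) → pick D (covers 4 new) → pick F (covers 2 new) → pick B (covers 1 new) → pick E (covers 1 new). Total picks: 5.

5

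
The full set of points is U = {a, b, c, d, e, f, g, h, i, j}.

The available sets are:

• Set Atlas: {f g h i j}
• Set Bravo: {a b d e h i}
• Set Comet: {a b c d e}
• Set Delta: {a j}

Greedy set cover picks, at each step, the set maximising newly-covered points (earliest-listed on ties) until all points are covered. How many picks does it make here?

3

Greedy: pick Bravo (covers 6 new) → pick Atlas (covers 3 new) → pick Comet (covers 1 new). Total picks: 3.
(The true minimum cover uses only 2 sets, so greedy is not optimal here.)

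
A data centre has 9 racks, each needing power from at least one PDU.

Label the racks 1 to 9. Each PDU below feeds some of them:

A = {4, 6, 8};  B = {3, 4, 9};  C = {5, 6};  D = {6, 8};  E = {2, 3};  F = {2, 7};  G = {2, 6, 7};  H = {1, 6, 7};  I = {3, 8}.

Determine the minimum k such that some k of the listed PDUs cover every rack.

A and B and C and E and H together: A ∪ B ∪ C ∪ E ∪ H = {1, 2, 3, 4, 5, 6, 7, 8, 9} — every rack is covered.
No 4 of the 9 PDUs cover everything (all 126 combinations miss at least one rack), so 5 is optimal.

5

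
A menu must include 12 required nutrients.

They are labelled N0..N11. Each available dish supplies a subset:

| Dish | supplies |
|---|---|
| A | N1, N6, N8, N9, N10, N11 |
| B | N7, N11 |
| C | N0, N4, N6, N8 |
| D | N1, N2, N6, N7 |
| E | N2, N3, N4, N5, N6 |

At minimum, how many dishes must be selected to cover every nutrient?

A and C and D and E together: A ∪ C ∪ D ∪ E = {N0, N1, N2, N3, N4, N5, N6, N7, N8, N9, N10, N11} — every nutrient is covered.
No 3 of the 5 dishes cover everything (all 10 combinations miss at least one nutrient), so 4 is optimal.

4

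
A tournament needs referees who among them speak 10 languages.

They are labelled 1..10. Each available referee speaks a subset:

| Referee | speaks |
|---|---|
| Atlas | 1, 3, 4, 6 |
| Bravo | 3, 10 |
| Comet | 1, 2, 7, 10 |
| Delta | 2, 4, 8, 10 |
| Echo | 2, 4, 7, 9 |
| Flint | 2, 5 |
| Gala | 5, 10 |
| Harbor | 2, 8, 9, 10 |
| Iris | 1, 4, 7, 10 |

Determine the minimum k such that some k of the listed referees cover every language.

4

Take {Atlas, Echo, Gala, Harbor}. Their union is {1, 2, 3, 4, 5, 6, 7, 8, 9, 10}, which is all 10 languages.
No 3 of the 9 referees cover everything (all 84 combinations miss at least one language), so 4 is optimal.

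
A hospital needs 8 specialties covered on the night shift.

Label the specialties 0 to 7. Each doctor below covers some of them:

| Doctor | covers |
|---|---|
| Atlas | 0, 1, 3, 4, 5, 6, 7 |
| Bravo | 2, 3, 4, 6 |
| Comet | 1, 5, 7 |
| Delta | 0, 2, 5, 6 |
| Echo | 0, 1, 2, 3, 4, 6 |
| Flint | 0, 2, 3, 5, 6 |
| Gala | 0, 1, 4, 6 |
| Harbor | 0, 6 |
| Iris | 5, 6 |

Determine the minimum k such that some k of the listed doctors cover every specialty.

2

Atlas and Bravo together: Atlas ∪ Bravo = {0, 1, 2, 3, 4, 5, 6, 7} — every specialty is covered.
No single doctor has all 8 specialties (the largest, Atlas, has 7), so 2 is optimal.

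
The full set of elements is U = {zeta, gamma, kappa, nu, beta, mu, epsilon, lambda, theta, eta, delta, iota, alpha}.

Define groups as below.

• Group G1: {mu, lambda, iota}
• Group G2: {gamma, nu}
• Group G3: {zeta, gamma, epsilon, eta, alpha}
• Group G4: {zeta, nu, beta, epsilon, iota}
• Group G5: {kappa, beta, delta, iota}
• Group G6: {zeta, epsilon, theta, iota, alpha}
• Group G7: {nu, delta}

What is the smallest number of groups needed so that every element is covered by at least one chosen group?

5

Take {G1, G2, G3, G5, G6}. Their union is {zeta, gamma, kappa, nu, beta, mu, epsilon, lambda, theta, eta, delta, iota, alpha}, which is all 13 elements.
No 4 of the 7 groups cover everything (all 35 combinations miss at least one element), so 5 is optimal.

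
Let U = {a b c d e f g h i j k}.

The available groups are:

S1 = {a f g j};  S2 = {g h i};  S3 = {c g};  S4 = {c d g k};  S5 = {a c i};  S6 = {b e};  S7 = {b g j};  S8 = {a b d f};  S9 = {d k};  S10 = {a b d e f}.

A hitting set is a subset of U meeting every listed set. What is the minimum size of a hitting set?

4

T = {a, b, d, g} meets every group (each contains at least one member of T), and |T| = 4.
No choice of 3 items meets every group, so 4 is the minimum.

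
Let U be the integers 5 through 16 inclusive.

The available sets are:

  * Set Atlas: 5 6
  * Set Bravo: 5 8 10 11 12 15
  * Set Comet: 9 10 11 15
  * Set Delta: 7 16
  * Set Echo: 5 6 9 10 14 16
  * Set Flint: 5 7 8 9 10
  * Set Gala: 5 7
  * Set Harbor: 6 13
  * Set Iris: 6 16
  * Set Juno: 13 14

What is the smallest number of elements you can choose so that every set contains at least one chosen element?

Take H = {6, 7, 13, 15}. Each listed set contains at least one of these, so H is a hitting set of size 4.
The sets Atlas, Comet, Delta, Juno are pairwise disjoint, so any hitting set needs a separate element for each — at least 4. Hence 4 is optimal.

4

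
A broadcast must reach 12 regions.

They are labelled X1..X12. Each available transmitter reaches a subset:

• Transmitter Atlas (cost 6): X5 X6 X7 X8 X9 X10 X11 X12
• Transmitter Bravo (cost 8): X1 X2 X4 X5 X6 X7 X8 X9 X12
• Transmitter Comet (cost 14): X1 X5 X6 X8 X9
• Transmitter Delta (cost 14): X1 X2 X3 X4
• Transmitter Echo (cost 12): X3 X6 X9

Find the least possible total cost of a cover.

Atlas, Delta together cover every region (Atlas ∪ Delta = {X1, X2, X3, X4, X5, X6, X7, X8, X9, X10, X11, X12}); total cost 6 + 14 = 20.
The greedy pick Atlas, Bravo, Echo costs 26; no covering selection beats 20.

20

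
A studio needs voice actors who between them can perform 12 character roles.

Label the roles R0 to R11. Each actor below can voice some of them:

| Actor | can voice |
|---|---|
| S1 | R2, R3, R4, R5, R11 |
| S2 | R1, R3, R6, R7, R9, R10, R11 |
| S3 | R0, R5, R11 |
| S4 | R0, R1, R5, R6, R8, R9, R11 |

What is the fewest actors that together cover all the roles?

S1 and S2 and S4 together: S1 ∪ S2 ∪ S4 = {R0, R1, R2, R3, R4, R5, R6, R7, R8, R9, R10, R11} — every role is covered.
Only S1 contains R2, so S1 is forced; the remaining 7 roles need at least 2 more actors (each remaining actor adds at most 5) — so at least 3 actors are needed, and 3 is optimal.

3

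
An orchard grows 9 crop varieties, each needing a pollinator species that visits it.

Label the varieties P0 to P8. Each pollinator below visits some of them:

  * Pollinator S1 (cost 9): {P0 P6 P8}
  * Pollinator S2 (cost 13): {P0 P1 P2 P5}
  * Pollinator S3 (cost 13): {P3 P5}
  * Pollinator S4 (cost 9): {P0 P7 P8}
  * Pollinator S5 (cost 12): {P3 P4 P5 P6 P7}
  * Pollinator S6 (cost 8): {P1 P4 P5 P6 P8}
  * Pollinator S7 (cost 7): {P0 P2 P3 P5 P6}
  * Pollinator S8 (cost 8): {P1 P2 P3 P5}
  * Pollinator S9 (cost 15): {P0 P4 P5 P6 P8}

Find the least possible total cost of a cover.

24

S4, S6, S7 together cover every variety (S4 ∪ S6 ∪ S7 = {P0, P1, P2, P3, P4, P5, P6, P7, P8}); total cost 9 + 8 + 7 = 24.
No covering selection has total cost below 24.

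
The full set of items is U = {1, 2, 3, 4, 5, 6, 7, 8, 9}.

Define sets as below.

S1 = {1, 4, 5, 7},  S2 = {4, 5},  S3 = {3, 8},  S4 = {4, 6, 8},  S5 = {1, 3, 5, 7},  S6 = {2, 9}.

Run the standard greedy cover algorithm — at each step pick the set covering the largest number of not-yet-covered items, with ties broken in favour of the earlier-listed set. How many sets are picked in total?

4

Greedy: pick S1 (covers 4 new) → pick S3 (covers 2 new) → pick S6 (covers 2 new) → pick S4 (covers 1 new). Total picks: 4.
(The true minimum cover uses only 3 sets, so greedy is not optimal here.)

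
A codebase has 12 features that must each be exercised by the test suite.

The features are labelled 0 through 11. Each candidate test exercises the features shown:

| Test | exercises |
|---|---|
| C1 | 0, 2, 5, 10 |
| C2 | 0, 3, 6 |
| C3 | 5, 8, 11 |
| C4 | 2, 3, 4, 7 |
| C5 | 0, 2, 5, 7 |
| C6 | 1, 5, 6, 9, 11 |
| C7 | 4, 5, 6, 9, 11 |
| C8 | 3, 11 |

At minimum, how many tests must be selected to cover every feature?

Take {C1, C3, C4, C6}. Their union is {0, 1, 2, 3, 4, 5, 6, 7, 8, 9, 10, 11}, which is all 12 features.
Only C3 contains 8, so C3 is forced; the remaining 9 features need at least 3 more tests (each remaining test adds at most 4) — so at least 4 tests are needed, and 4 is optimal.

4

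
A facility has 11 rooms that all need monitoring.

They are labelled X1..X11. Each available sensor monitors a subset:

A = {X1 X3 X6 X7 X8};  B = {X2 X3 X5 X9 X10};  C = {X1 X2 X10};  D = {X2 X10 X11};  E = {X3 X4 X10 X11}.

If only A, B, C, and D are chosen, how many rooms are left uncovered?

1

Union of A, B, C, D = {X1, X2, X3, X5, X6, X7, X8, X9, X10, X11}.
Not covered: X4 — 1 room.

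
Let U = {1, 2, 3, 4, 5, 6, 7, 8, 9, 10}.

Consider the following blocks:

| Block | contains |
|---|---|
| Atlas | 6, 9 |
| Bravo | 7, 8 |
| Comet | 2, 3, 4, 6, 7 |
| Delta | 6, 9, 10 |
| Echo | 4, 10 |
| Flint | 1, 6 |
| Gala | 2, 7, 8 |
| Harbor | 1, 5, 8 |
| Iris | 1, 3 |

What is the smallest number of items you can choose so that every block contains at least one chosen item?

4

Take H = {1, 6, 7, 10}. Each listed block contains at least one of these, so H is a hitting set of size 4.
The blocks Atlas, Bravo, Echo, Iris are pairwise disjoint, so any hitting set needs a separate item for each — at least 4. Hence 4 is optimal.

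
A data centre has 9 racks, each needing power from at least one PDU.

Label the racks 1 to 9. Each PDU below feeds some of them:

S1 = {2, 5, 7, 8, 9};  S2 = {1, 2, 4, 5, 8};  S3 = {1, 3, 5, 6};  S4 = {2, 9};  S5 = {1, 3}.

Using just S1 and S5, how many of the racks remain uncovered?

2

Union of S1, S5 = {1, 2, 3, 5, 7, 8, 9}.
Not covered: 4, 6 — 2 racks.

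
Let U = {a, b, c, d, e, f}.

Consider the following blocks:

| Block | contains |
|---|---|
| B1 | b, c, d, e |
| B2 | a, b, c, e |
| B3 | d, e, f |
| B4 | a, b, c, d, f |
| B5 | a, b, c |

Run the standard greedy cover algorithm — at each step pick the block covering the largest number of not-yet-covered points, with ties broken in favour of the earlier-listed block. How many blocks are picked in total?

2

Greedy: pick B4 (covers 5 new) → pick B1 (covers 1 new). Total picks: 2.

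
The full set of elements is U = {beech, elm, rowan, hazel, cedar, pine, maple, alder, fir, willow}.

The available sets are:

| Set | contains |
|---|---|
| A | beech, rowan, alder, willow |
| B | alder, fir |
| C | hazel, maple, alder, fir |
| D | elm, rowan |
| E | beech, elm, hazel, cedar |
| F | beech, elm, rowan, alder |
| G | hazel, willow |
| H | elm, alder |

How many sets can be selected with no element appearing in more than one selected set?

B, D, G are pairwise disjoint (B={alder,fir}; D={elm,rowan}; G={hazel,willow}).
Every remaining set overlaps one of these, and no 4 of the listed sets are pairwise disjoint, so 3 is the maximum.

3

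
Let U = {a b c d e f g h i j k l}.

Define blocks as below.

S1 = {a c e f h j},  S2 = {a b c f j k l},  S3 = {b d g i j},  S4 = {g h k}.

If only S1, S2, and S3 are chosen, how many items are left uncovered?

Union of S1, S2, S3 = {a, b, c, d, e, f, g, h, i, j, k, l} — that's every item, so 0 are uncovered.

0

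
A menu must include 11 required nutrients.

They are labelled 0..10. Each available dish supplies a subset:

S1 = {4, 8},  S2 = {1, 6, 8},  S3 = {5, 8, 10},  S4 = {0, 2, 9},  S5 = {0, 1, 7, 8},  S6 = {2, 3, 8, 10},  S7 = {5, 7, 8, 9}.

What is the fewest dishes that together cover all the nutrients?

5

Take {S1, S2, S4, S6, S7}. Their union is {0, 1, 2, 3, 4, 5, 6, 7, 8, 9, 10}, which is all 11 nutrients.
No 4 of the 7 dishes cover everything (all 35 combinations miss at least one nutrient), so 5 is optimal.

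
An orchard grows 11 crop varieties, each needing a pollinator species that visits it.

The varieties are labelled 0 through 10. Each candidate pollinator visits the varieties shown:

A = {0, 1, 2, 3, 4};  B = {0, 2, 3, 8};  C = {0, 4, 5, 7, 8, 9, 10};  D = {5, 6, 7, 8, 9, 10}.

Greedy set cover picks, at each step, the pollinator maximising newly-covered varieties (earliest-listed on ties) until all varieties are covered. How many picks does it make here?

3

Greedy: pick C (covers 7 new) → pick A (covers 3 new) → pick D (covers 1 new). Total picks: 3.
(The true minimum cover uses only 2 pollinators, so greedy is not optimal here.)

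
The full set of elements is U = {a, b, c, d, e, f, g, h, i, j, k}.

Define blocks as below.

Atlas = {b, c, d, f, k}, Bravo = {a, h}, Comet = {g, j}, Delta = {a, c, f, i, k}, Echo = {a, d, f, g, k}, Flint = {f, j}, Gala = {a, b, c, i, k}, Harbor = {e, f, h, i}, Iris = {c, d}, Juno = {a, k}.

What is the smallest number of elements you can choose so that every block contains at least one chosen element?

4

Take T = {a, d, i, j}. Each listed block contains at least one of these, so T is a hitting set of size 4.
The blocks Comet, Harbor, Iris, Juno are pairwise disjoint, so any hitting set needs a separate element for each — at least 4. Hence 4 is optimal.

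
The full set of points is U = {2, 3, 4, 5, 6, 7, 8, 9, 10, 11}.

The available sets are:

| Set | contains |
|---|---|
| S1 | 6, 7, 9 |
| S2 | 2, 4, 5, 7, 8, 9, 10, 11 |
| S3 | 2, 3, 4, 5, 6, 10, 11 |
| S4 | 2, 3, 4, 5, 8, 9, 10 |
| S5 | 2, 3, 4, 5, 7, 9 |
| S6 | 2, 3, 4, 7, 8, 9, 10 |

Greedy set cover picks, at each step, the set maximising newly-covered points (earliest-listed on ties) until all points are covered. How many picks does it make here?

Greedy: pick S2 (covers 8 new) → pick S3 (covers 2 new). Total picks: 2.

2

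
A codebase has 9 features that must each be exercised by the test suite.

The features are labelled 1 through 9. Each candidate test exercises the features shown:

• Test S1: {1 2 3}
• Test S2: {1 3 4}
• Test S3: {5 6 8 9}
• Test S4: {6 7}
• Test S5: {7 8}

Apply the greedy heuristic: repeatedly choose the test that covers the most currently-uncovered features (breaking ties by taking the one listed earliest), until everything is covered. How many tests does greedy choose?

4

Greedy: pick S3 (covers 4 new) → pick S1 (covers 3 new) → pick S2 (covers 1 new) → pick S4 (covers 1 new). Total picks: 4.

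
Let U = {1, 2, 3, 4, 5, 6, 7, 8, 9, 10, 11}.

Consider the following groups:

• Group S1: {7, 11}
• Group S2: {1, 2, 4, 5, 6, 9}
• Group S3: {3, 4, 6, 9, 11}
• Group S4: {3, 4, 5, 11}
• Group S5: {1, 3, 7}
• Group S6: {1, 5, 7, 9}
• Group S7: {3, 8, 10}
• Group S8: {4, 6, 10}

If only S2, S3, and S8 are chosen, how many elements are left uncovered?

Union of S2, S3, S8 = {1, 2, 3, 4, 5, 6, 9, 10, 11}.
Not covered: 7, 8 — 2 elements.

2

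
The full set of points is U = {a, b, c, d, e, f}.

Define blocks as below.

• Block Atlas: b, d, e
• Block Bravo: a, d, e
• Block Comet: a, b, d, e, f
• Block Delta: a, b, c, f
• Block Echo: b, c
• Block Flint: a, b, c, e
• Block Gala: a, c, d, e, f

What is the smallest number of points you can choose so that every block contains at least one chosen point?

2

H = {c, e} meets every block (each contains at least one member of H), and |H| = 2.
The blocks Bravo, Echo are pairwise disjoint, so any hitting set needs a separate point for each — at least 2. Hence 2 is optimal.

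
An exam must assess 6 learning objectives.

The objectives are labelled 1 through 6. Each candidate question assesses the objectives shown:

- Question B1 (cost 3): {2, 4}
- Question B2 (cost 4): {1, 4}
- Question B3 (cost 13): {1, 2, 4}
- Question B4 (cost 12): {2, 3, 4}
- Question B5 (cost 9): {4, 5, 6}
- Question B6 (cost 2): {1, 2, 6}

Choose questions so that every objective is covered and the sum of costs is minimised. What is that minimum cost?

B4, B5, B6 together cover every objective (B4 ∪ B5 ∪ B6 = {1, 2, 3, 4, 5, 6}); total cost 12 + 9 + 2 = 23.
The greedy pick B6, B1, B5, B4 costs 26; no covering selection beats 23.

23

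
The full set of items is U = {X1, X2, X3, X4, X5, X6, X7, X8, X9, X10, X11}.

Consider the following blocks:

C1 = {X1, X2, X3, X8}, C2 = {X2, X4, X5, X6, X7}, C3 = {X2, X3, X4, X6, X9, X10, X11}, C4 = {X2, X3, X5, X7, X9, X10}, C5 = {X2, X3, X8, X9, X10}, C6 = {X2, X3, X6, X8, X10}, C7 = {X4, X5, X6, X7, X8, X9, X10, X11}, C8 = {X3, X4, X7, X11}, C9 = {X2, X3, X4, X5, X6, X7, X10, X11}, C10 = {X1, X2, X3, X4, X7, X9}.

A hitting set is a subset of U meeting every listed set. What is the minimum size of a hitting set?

Take H = {X3, X4}. Each listed block contains at least one of these, so H is a hitting set of size 2.
No single item lies in every block, so at least 2 are needed and 2 is optimal.

2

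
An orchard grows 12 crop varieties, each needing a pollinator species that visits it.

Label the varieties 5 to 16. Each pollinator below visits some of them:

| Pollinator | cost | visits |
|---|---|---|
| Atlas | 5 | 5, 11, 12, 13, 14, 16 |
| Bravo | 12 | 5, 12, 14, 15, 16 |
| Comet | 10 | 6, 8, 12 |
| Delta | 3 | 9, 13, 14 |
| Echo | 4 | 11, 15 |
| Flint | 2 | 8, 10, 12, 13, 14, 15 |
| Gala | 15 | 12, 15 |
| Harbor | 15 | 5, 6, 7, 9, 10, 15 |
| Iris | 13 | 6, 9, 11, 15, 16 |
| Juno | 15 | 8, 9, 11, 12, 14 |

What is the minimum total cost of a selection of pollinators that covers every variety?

22

Atlas, Flint, Harbor together cover every variety (Atlas ∪ Flint ∪ Harbor = {5, 6, 7, 8, 9, 10, 11, 12, 13, 14, 15, 16}); total cost 5 + 2 + 15 = 22.
The greedy pick Flint, Atlas, Delta, Harbor costs 25; no covering selection beats 22.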